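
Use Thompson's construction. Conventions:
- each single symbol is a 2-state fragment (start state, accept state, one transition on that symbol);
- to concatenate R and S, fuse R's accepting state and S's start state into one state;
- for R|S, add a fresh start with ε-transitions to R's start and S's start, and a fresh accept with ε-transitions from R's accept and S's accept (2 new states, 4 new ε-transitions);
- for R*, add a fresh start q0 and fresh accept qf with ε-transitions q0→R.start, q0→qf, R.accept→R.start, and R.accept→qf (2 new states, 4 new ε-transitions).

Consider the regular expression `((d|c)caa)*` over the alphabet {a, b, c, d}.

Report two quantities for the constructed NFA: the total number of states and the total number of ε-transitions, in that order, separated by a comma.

11, 8

Recursing over subexpressions:
Each of the 5 symbol leaves contributes 2 states and 0 ε-transitions.
  d|c → 6 states, 4 ε-transitions
  (d|c)caa → 9 states, 4 ε-transitions
  ((d|c)caa)* → 11 states, 8 ε-transitions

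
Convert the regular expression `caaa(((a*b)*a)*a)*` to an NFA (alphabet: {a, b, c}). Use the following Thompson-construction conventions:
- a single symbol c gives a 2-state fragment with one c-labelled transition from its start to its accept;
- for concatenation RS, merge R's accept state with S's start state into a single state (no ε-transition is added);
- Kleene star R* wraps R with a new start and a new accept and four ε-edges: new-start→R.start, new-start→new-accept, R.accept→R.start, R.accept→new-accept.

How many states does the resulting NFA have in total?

Per subexpression:
Each of the 8 symbol leaves contributes a 2-state fragment.
  a* = 4 states
  a*b = 5 states
  (a*b)* = 7 states
  (a*b)*a = 8 states
  ((a*b)*a)* = 10 states
  ((a*b)*a)*a = 11 states
  (((a*b)*a)*a)* = 13 states
  caaa(((a*b)*a)*a)* = 17 states

17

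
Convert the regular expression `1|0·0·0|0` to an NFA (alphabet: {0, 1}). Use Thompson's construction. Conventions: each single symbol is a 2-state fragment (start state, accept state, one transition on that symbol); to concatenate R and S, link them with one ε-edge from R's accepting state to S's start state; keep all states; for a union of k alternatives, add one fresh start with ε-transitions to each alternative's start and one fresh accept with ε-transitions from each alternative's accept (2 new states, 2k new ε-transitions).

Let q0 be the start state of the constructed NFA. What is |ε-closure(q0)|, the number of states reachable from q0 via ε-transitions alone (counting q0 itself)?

4

Work bottom-up. For each fragment F, track |ε-closure(F.start)| and whether F's accept lies in that closure (i.e. whether F accepts ε). A single-symbol fragment has closure size 1 and does not accept ε.
  0·0·0 : same as the first factor's closure: C = 1
  1|0·0·0|0 : new start ε-reaches every alternative's start; none of them accept ε, so the new accept is not reached: C = 1 + 1 + 1 + 1 = 4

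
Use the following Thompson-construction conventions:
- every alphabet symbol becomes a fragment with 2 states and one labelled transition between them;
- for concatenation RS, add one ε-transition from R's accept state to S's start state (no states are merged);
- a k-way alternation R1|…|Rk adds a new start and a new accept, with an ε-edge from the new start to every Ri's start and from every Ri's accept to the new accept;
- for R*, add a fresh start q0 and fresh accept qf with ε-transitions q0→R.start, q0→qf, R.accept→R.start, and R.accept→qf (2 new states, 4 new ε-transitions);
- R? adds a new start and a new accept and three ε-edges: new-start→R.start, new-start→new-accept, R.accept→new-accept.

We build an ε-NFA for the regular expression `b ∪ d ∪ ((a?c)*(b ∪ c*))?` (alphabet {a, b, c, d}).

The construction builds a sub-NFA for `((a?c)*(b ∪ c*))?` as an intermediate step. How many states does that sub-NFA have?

18

Fragment for `((a?c)*(b ∪ c*))?`:
Each of the 4 symbol leaves contributes a 2-state fragment.
  a? : 4 states
  a?c : 6 states
  (a?c)* : 8 states
  c* : 4 states
  b ∪ c* : 8 states
  (a?c)*(b ∪ c*) : 16 states
  ((a?c)*(b ∪ c*))? : 18 states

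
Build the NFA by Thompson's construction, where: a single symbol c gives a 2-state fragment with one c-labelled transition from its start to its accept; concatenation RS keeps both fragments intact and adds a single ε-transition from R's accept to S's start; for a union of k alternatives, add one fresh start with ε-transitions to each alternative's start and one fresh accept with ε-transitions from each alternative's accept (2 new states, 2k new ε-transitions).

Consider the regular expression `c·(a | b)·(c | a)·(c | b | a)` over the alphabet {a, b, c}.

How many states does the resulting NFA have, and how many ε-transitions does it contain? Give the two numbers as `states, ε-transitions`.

Per subexpression:
Each of the 8 symbol leaves contributes 2 states and 0 ε-transitions.
  a | b → 6 states, 4 ε-transitions
  c | a → 6 states, 4 ε-transitions
  c | b | a → 8 states, 6 ε-transitions
  c·(a | b)·(c | a)·(c | b | a) → 22 states, 17 ε-transitions

22, 17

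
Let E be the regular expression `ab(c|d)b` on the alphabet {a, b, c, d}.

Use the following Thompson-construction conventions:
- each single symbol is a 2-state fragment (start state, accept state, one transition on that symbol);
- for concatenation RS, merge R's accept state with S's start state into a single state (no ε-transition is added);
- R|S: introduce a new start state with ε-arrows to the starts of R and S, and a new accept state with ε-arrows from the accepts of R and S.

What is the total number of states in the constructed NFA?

9

By structural recursion:
Each of the 5 symbol leaves contributes a 2-state fragment.
  c|d → 6 states
  ab(c|d)b → 9 states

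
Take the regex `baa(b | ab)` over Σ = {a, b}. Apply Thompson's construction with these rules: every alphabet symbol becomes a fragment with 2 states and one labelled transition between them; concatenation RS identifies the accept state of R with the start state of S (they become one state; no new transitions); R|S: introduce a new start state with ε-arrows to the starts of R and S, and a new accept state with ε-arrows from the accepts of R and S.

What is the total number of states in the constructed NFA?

10

By structural recursion:
Each of the 6 symbol leaves contributes a 2-state fragment.
  ab = 3 states
  b | ab = 7 states
  baa(b | ab) = 10 states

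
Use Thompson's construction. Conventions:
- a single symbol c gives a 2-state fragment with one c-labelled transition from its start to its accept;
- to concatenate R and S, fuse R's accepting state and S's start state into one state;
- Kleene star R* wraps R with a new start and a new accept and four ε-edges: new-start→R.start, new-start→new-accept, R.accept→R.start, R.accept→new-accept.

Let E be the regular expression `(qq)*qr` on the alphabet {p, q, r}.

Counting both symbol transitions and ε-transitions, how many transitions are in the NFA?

Building bottom-up:
Each of the 4 symbol leaves contributes 1 transition (1 symbol, 0 ε).
  qq → 2 transitions (2 symbol, 0 ε)
  (qq)* → 6 transitions (2 symbol, 4 ε)
  (qq)*qr → 8 transitions (4 symbol, 4 ε)

8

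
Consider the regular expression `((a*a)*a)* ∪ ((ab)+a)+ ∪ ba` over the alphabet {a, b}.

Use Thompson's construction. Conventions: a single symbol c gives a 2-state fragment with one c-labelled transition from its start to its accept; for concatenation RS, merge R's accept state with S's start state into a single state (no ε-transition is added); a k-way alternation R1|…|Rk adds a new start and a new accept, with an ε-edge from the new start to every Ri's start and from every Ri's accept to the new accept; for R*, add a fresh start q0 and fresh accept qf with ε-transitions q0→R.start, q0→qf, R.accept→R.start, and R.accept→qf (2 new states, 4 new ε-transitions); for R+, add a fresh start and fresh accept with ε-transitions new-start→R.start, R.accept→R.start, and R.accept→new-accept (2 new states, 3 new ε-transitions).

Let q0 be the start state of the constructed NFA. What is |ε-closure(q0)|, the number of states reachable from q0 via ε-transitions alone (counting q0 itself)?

Work bottom-up. For each fragment F, track |ε-closure(F.start)| and whether F's accept lies in that closure (i.e. whether F accepts ε). A single-symbol fragment has closure size 1 and does not accept ε.
  a* → new start has ε-edges to the inner start and to the new accept, so |ε-closure| = 2 + 1 = 3
  a*a → |ε-closure| = 3 + (1−1) = 3 (closure spills across the concat boundary because the left factor accepts ε)
  (a*a)* → new start has ε-edges to the inner start and to the new accept, so |ε-closure| = 2 + 3 = 5
  (a*a)*a → |ε-closure| = 5 + (1−1) = 5 (closure spills across the concat boundary because the left factor accepts ε)
  ((a*a)*a)* → the star's fresh start ε-reaches both the body's start and the fresh accept: |ε-closure| = 2 + 5 = 7
  ab → same as the first factor's closure: |ε-closure| = 1
  (ab)+ → new start ε-reaches only the body's start; the new accept needs a symbol first: |ε-closure| = 1 + 1 = 2
  (ab)+a → same as the first factor's closure: |ε-closure| = 2
  ((ab)+a)+ → |ε-closure| = 1 + 2 = 3 (the body doesn't accept ε, so the new accept is not reached)
  ba → same as the first factor's closure: |ε-closure| = 1
  ((a*a)*a)* ∪ ((ab)+a)+ ∪ ba → |ε-closure| = 1 (new start) + (7 + 3 + 1) + 1 (new accept, since some branch ε-reaches its own accept) = 13

13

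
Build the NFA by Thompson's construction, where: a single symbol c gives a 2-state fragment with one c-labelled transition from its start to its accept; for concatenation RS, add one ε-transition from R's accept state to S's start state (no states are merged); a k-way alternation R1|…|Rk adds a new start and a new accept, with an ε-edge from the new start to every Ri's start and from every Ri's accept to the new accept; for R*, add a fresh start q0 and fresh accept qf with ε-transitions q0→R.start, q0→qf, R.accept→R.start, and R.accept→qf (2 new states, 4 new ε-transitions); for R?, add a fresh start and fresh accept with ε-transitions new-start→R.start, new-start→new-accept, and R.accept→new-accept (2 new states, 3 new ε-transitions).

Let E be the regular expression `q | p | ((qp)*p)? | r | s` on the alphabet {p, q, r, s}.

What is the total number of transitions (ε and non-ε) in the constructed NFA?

Per subexpression:
Each of the 7 symbol leaves contributes 1 transition (1 symbol, 0 ε).
  qp → 3 transitions (2 symbol, 1 ε)
  (qp)* → 7 transitions (2 symbol, 5 ε)
  (qp)*p → 9 transitions (3 symbol, 6 ε)
  ((qp)*p)? → 12 transitions (3 symbol, 9 ε)
  q | p | ((qp)*p)? | r | s → 26 transitions (7 symbol, 19 ε)

26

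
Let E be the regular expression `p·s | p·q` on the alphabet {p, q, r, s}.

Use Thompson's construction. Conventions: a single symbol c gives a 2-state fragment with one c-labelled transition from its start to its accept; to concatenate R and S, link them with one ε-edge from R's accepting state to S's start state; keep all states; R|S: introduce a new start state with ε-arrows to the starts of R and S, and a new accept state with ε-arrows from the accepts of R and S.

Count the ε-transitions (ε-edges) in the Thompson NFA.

6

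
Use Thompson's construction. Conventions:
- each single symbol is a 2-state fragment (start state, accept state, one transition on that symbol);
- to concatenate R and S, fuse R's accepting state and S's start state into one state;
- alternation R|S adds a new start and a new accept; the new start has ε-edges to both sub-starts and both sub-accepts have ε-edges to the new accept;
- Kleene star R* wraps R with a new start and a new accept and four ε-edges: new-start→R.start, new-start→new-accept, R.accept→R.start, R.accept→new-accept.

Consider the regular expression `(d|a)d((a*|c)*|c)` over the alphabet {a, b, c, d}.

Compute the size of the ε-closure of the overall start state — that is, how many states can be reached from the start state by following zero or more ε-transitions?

3

Let C(F) = |ε-closure(F.start)| within fragment F, and note whether F accepts ε. Symbol fragments have C = 1 and do not accept ε. Then:
  d|a : C = 1 + 1 + 1 = 3 (the new accept is not ε-reachable since no branch accepts ε)
  a* : new start has ε-edges to the inner start and to the new accept, so C = 2 + 1 = 3
  a*|c : new start ε-reaches every alternative's start; at least one alternative accepts ε, so the union's new accept is reached too: C = 1 + 3 + 1 + 1 = 6
  (a*|c)* : new start has ε-edges to the inner start and to the new accept, so C = 2 + 6 = 8
  (a*|c)*|c : C = 1 (new start) + (8 + 1) + 1 (new accept, since some branch ε-reaches its own accept) = 11
  (d|a)d((a*|c)*|c) : same as the first factor's closure: C = 3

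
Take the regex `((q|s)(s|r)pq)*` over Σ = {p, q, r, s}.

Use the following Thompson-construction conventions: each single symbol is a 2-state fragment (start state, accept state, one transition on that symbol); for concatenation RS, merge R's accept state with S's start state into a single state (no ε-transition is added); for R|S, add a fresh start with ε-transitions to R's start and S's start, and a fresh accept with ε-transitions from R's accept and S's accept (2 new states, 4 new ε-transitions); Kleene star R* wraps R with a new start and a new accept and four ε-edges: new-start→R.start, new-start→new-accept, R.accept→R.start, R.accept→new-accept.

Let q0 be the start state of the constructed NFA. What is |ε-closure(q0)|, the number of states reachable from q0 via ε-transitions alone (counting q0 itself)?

Work bottom-up. For each fragment F, track |ε-closure(F.start)| and whether F's accept lies in that closure (i.e. whether F accepts ε). A single-symbol fragment has closure size 1 and does not accept ε.
  q|s — |closure| = 1 + 1 + 1 = 3 (the new accept is not ε-reachable since no branch accepts ε)
  s|r — new start ε-reaches every alternative's start; none of them accept ε, so the new accept is not reached: |closure| = 1 + 1 + 1 = 3
  (q|s)(s|r)pq — same as the first factor's closure: |closure| = 3
  ((q|s)(s|r)pq)* — the star's fresh start ε-reaches both the body's start and the fresh accept: |closure| = 2 + 3 = 5

5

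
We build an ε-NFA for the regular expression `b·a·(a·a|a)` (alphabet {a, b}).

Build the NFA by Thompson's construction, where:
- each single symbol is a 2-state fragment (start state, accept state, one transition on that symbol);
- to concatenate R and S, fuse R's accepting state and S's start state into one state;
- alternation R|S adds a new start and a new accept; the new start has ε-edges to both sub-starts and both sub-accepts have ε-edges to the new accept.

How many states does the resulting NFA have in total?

Per subexpression:
Each of the 5 symbol leaves contributes a 2-state fragment.
  a·a = 3 states
  a·a|a = 7 states
  b·a·(a·a|a) = 9 states

9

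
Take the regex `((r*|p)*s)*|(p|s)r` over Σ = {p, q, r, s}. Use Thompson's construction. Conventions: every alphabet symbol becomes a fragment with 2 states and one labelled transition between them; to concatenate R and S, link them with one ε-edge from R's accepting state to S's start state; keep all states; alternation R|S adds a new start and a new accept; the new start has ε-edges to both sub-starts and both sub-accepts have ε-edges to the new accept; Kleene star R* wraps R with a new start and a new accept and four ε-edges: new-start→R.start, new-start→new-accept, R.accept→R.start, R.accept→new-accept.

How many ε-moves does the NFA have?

26

Recursing over subexpressions:
Each of the 6 symbol leaves contributes 0 ε-transitions.
  r* — 4 ε-transitions
  r*|p — 8 ε-transitions
  (r*|p)* — 12 ε-transitions
  (r*|p)*s — 13 ε-transitions
  ((r*|p)*s)* — 17 ε-transitions
  p|s — 4 ε-transitions
  (p|s)r — 5 ε-transitions
  ((r*|p)*s)*|(p|s)r — 26 ε-transitions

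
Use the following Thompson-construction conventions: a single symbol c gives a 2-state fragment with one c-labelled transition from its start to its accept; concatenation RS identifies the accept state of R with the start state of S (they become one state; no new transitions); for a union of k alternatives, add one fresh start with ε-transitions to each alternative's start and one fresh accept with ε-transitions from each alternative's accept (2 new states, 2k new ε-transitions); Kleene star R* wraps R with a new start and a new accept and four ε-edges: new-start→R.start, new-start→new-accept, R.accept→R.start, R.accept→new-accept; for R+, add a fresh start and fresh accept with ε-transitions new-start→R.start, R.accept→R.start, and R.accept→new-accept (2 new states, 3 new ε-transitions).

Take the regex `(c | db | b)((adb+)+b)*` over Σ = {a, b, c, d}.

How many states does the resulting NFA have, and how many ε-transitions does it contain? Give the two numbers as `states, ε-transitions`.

By structural recursion:
Each of the 8 symbol leaves contributes 2 states and 0 ε-transitions.
  db → 3 states, 0 ε-transitions
  c | db | b → 9 states, 6 ε-transitions
  b+ → 4 states, 3 ε-transitions
  adb+ → 6 states, 3 ε-transitions
  (adb+)+ → 8 states, 6 ε-transitions
  (adb+)+b → 9 states, 6 ε-transitions
  ((adb+)+b)* → 11 states, 10 ε-transitions
  (c | db | b)((adb+)+b)* → 19 states, 16 ε-transitions

19, 16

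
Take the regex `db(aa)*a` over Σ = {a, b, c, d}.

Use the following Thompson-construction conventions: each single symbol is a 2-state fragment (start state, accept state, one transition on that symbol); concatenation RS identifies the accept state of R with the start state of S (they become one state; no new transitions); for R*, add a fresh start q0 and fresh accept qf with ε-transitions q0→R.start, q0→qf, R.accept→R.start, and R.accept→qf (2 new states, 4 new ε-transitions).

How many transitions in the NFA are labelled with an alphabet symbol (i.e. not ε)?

5

Recursing over subexpressions:
Each of the 5 symbol leaves contributes exactly 1 symbol transition.
  aa = 2 symbol transitions
  (aa)* = 2 symbol transitions
  db(aa)*a = 5 symbol transitions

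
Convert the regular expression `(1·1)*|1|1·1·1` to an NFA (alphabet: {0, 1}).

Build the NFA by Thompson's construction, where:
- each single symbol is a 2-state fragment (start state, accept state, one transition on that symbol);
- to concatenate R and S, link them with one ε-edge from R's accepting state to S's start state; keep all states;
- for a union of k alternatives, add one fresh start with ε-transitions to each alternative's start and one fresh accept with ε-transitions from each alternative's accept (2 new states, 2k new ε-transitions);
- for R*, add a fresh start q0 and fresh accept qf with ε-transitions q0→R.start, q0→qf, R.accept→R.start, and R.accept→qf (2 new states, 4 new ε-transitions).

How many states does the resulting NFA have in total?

Bottom-up over the parse tree:
Each of the 6 symbol leaves contributes a 2-state fragment.
  1·1 — 4 states
  (1·1)* — 6 states
  1·1·1 — 6 states
  (1·1)*|1|1·1·1 — 16 states

16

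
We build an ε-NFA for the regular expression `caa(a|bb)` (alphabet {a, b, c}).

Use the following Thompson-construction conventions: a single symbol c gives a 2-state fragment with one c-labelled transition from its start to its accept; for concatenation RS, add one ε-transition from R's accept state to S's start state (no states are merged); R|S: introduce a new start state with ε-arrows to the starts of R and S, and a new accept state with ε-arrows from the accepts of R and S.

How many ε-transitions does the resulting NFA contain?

8

Bottom-up over the parse tree:
Each of the 6 symbol leaves contributes 0 ε-transitions.
  bb : 1 ε-transition
  a|bb : 5 ε-transitions
  caa(a|bb) : 8 ε-transitions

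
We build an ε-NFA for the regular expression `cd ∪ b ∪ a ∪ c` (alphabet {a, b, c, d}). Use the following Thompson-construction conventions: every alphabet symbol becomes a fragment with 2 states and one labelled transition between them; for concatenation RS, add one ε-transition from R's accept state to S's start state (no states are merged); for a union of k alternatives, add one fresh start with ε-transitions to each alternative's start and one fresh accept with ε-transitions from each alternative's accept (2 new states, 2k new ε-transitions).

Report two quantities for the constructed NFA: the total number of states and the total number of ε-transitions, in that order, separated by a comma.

12, 9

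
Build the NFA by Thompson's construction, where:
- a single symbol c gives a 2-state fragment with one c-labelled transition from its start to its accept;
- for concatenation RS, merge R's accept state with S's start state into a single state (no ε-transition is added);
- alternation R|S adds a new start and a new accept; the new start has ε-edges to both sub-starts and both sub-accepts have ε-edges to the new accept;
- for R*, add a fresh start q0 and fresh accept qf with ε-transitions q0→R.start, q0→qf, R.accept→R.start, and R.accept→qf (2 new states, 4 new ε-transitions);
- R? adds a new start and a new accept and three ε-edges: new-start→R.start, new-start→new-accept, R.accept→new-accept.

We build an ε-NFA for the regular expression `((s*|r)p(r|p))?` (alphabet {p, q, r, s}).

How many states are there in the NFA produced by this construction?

16

Recursing over subexpressions:
Each of the 5 symbol leaves contributes a 2-state fragment.
  s* = 4 states
  s*|r = 8 states
  r|p = 6 states
  (s*|r)p(r|p) = 14 states
  ((s*|r)p(r|p))? = 16 states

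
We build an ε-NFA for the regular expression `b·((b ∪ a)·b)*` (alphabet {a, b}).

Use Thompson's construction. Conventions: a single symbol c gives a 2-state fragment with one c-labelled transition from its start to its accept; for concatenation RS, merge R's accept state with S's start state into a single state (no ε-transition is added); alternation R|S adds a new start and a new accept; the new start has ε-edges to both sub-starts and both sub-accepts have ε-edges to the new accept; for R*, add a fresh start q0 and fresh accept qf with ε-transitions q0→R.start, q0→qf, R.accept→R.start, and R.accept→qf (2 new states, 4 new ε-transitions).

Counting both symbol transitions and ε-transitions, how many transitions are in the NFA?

12

Per subexpression:
Each of the 4 symbol leaves contributes 1 transition (1 symbol, 0 ε).
  b ∪ a → 6 transitions (2 symbol, 4 ε)
  (b ∪ a)·b → 7 transitions (3 symbol, 4 ε)
  ((b ∪ a)·b)* → 11 transitions (3 symbol, 8 ε)
  b·((b ∪ a)·b)* → 12 transitions (4 symbol, 8 ε)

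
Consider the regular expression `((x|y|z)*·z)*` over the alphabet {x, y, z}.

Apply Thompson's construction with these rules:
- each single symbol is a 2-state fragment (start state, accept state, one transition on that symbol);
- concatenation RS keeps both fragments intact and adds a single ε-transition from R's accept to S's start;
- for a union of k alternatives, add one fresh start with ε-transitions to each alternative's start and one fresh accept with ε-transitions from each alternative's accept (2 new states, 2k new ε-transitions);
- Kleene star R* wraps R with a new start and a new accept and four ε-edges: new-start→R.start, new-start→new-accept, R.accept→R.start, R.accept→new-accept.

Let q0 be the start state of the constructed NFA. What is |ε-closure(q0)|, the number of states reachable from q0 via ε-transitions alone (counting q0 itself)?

9

Compute the ε-closure size of each fragment's start state recursively; a symbol fragment's start has no outgoing ε-edge, so its closure is just itself (size 1).
  x|y|z : |ε-closure| = 1 + 1 + 1 + 1 = 4 (the new accept is not ε-reachable since no branch accepts ε)
  (x|y|z)* : the star's fresh start ε-reaches both the body's start and the fresh accept: |ε-closure| = 2 + 4 = 6
  (x|y|z)*·z : |ε-closure| = 6 + 1 = 7 (closure spills across the concat boundary because the left factor accepts ε)
  ((x|y|z)*·z)* : new start has ε-edges to the inner start and to the new accept, so |ε-closure| = 2 + 7 = 9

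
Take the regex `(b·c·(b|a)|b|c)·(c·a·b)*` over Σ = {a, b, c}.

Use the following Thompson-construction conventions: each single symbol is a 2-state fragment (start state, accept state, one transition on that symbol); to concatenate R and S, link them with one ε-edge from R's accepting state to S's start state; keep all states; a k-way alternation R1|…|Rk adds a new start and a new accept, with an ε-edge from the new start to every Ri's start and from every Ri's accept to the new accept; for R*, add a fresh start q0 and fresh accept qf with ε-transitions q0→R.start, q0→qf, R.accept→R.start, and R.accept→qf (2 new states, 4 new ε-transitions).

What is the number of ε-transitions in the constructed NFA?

19

By structural recursion:
Each of the 9 symbol leaves contributes 0 ε-transitions.
  b|a = 4 ε-transitions
  b·c·(b|a) = 6 ε-transitions
  b·c·(b|a)|b|c = 12 ε-transitions
  c·a·b = 2 ε-transitions
  (c·a·b)* = 6 ε-transitions
  (b·c·(b|a)|b|c)·(c·a·b)* = 19 ε-transitions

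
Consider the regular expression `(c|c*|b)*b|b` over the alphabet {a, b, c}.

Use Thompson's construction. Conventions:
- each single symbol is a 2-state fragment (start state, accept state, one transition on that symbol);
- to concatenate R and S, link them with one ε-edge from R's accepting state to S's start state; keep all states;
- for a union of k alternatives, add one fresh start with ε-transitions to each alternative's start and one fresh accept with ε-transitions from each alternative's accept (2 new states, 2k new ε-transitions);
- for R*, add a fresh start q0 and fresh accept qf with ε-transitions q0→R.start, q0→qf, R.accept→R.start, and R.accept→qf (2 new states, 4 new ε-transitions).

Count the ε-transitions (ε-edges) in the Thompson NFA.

Building bottom-up:
Each of the 5 symbol leaves contributes 0 ε-transitions.
  c* → 4 ε-transitions
  c|c*|b → 10 ε-transitions
  (c|c*|b)* → 14 ε-transitions
  (c|c*|b)*b → 15 ε-transitions
  (c|c*|b)*b|b → 19 ε-transitions

19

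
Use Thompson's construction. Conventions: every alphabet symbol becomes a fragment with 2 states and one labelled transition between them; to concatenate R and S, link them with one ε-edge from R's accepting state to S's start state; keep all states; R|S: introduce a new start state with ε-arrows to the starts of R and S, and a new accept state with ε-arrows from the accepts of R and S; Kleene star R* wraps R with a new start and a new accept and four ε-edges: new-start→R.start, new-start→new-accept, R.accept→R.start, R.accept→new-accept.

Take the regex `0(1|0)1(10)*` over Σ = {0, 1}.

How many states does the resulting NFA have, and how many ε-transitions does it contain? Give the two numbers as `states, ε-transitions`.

Building bottom-up:
Each of the 6 symbol leaves contributes 2 states and 0 ε-transitions.
  1|0 — 6 states, 4 ε-transitions
  10 — 4 states, 1 ε-transition
  (10)* — 6 states, 5 ε-transitions
  0(1|0)1(10)* — 16 states, 12 ε-transitions

16, 12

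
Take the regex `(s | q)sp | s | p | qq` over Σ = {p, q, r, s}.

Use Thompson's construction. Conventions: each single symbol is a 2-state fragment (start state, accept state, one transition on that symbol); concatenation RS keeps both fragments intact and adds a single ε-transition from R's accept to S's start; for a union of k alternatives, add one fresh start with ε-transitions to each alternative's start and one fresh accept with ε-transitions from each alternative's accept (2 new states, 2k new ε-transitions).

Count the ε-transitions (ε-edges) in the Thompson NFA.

Recursing over subexpressions:
Each of the 8 symbol leaves contributes 0 ε-transitions.
  s | q — 4 ε-transitions
  (s | q)sp — 6 ε-transitions
  qq — 1 ε-transition
  (s | q)sp | s | p | qq — 15 ε-transitions

15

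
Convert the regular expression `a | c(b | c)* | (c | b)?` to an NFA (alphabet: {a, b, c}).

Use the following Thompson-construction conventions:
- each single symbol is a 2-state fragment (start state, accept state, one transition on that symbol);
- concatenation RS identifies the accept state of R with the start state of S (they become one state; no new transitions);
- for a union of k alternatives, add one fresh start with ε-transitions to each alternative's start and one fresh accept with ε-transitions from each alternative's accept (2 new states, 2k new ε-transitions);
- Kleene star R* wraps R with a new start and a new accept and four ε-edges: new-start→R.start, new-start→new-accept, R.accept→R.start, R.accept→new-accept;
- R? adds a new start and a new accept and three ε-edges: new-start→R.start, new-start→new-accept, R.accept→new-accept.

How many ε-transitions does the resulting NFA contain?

21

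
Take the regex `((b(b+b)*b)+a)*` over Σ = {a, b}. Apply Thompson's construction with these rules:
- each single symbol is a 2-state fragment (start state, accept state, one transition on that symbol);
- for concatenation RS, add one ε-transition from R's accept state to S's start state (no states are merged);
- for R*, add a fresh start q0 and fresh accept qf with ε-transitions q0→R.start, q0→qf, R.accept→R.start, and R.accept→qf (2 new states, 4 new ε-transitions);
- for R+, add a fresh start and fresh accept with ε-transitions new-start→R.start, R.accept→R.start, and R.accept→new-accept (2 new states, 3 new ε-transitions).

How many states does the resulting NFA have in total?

18

Bottom-up over the parse tree:
Each of the 5 symbol leaves contributes a 2-state fragment.
  b+ = 4 states
  b+b = 6 states
  (b+b)* = 8 states
  b(b+b)*b = 12 states
  (b(b+b)*b)+ = 14 states
  (b(b+b)*b)+a = 16 states
  ((b(b+b)*b)+a)* = 18 states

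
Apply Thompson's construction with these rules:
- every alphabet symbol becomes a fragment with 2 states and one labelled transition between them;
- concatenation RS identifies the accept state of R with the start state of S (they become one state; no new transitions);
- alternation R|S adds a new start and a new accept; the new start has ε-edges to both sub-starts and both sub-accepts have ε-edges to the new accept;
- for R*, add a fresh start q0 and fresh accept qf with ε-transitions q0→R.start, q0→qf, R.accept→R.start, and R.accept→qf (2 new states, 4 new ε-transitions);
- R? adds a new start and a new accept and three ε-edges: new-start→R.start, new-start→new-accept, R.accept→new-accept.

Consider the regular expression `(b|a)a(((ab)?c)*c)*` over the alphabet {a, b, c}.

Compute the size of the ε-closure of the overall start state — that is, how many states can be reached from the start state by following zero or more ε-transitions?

3

Compute the ε-closure size of each fragment's start state recursively; a symbol fragment's start has no outgoing ε-edge, so its closure is just itself (size 1).
  b|a : new start ε-reaches every alternative's start; none of them accept ε, so the new accept is not reached: |closure| = 1 + 1 + 1 = 3
  ab : |closure| equals the left operand's closure size = 1 (its accept is not ε-reachable, so the closure stops there)
  (ab)? : new start has ε-edges to the inner start and to the new accept, so |closure| = 2 + 1 = 3
  (ab)?c : |closure| = 3 + (1−1) = 3 (closure spills across the concat boundary because the left factor accepts ε)
  ((ab)?c)* : |closure| = 1 (new start) + 3 (body) + 1 (new accept) = 5
  ((ab)?c)*c : the left operand accepts ε, so the closure extends into the next operand (the shared merged state is already counted); |closure| = 5 + (1−1) = 5
  (((ab)?c)*c)* : new start has ε-edges to the inner start and to the new accept, so |closure| = 2 + 5 = 7
  (b|a)a(((ab)?c)*c)* : same as the first factor's closure: |closure| = 3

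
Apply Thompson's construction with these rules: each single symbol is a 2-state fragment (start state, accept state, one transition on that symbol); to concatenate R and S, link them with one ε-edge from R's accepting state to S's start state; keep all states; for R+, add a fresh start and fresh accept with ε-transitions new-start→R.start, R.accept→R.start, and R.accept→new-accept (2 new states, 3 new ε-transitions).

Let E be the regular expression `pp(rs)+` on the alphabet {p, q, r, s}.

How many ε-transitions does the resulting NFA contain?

6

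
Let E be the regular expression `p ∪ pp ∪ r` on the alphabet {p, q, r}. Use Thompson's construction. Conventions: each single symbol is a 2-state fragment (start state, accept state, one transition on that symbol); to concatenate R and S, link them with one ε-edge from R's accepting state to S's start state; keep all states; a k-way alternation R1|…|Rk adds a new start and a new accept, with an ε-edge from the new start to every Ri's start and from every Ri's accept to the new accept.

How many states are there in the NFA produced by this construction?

10

Bottom-up over the parse tree:
Each of the 4 symbol leaves contributes a 2-state fragment.
  pp — 4 states
  p ∪ pp ∪ r — 10 states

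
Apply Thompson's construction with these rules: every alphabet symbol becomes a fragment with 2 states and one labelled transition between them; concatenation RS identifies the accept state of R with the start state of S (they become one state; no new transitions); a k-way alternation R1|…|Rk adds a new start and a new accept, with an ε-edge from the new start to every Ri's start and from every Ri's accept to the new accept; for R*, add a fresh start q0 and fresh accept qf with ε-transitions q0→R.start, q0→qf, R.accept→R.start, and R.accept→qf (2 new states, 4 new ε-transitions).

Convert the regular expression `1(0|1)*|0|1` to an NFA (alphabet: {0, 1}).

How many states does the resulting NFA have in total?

15

Bottom-up over the parse tree:
Each of the 5 symbol leaves contributes a 2-state fragment.
  0|1 : 6 states
  (0|1)* : 8 states
  1(0|1)* : 9 states
  1(0|1)*|0|1 : 15 states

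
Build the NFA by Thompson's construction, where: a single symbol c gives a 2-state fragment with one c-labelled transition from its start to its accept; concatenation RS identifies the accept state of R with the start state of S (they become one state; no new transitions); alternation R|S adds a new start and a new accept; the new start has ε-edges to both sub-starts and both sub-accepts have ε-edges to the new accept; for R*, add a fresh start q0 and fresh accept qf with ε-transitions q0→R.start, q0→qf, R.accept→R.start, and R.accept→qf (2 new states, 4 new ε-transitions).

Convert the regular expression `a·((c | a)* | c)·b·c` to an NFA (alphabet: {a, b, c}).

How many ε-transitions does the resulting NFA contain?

Building bottom-up:
Each of the 6 symbol leaves contributes 0 ε-transitions.
  c | a → 4 ε-transitions
  (c | a)* → 8 ε-transitions
  (c | a)* | c → 12 ε-transitions
  a·((c | a)* | c)·b·c → 12 ε-transitions

12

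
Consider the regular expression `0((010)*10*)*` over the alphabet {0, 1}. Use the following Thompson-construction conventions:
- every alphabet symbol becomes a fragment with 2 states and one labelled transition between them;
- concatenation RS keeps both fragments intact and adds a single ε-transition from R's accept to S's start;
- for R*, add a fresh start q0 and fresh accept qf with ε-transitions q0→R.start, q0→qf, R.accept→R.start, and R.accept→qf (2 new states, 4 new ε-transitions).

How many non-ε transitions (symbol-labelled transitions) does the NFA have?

Building bottom-up:
Each of the 6 symbol leaves contributes exactly 1 symbol transition.
  010 — 3 symbol transitions
  (010)* — 3 symbol transitions
  0* — 1 symbol transition
  (010)*10* — 5 symbol transitions
  ((010)*10*)* — 5 symbol transitions
  0((010)*10*)* — 6 symbol transitions

6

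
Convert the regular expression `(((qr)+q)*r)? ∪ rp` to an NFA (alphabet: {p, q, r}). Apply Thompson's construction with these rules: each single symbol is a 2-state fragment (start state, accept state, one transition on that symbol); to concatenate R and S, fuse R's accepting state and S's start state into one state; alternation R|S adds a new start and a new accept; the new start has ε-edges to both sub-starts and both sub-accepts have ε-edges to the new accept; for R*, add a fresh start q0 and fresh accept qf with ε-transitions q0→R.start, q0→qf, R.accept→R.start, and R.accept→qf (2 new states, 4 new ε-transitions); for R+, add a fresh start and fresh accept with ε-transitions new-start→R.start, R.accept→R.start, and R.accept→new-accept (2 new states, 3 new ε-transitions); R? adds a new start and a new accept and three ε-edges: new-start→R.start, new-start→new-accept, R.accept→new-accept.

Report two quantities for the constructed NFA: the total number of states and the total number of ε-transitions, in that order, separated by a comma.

16, 14

Per subexpression:
Each of the 6 symbol leaves contributes 2 states and 0 ε-transitions.
  qr → 3 states, 0 ε-transitions
  (qr)+ → 5 states, 3 ε-transitions
  (qr)+q → 6 states, 3 ε-transitions
  ((qr)+q)* → 8 states, 7 ε-transitions
  ((qr)+q)*r → 9 states, 7 ε-transitions
  (((qr)+q)*r)? → 11 states, 10 ε-transitions
  rp → 3 states, 0 ε-transitions
  (((qr)+q)*r)? ∪ rp → 16 states, 14 ε-transitions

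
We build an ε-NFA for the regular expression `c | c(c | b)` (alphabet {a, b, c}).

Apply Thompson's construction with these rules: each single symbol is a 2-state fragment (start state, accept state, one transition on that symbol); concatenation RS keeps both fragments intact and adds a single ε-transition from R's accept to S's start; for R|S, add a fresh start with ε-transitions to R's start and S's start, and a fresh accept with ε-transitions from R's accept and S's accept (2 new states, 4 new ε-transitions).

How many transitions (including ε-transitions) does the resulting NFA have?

Building bottom-up:
Each of the 4 symbol leaves contributes 1 transition (1 symbol, 0 ε).
  c | b — 6 transitions (2 symbol, 4 ε)
  c(c | b) — 8 transitions (3 symbol, 5 ε)
  c | c(c | b) — 13 transitions (4 symbol, 9 ε)

13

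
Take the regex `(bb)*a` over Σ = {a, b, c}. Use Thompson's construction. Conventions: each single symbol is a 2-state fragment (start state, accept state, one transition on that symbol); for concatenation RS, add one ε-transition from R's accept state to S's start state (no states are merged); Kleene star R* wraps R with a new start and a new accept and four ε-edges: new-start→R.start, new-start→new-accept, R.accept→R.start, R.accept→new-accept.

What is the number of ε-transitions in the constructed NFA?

6

Recursing over subexpressions:
Each of the 3 symbol leaves contributes 0 ε-transitions.
  bb : 1 ε-transition
  (bb)* : 5 ε-transitions
  (bb)*a : 6 ε-transitions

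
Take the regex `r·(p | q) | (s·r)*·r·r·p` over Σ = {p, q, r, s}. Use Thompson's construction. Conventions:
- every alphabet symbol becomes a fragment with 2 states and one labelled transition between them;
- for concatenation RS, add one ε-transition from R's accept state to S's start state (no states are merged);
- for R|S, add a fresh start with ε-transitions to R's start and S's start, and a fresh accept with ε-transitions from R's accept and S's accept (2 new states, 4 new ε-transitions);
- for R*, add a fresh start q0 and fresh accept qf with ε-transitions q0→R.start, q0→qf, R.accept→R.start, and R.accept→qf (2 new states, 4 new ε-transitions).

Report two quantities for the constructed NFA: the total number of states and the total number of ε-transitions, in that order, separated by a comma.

Building bottom-up:
Each of the 8 symbol leaves contributes 2 states and 0 ε-transitions.
  p | q — 6 states, 4 ε-transitions
  r·(p | q) — 8 states, 5 ε-transitions
  s·r — 4 states, 1 ε-transition
  (s·r)* — 6 states, 5 ε-transitions
  (s·r)*·r·r·p — 12 states, 8 ε-transitions
  r·(p | q) | (s·r)*·r·r·p — 22 states, 17 ε-transitions

22, 17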